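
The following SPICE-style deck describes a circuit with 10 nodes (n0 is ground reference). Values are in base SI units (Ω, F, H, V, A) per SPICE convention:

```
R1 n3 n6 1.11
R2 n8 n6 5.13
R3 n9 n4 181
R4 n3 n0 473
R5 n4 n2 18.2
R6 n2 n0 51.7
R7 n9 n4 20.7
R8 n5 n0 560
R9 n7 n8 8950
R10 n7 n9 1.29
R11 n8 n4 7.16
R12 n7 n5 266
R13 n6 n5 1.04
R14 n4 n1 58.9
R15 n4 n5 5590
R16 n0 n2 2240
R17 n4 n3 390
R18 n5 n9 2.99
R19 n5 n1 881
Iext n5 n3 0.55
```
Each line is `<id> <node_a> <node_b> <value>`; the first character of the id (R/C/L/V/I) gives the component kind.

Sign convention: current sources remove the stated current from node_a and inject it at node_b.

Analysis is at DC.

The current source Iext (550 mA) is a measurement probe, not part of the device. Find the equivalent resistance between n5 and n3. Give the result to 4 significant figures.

R_eq = 2.108 Ω

Element admittances at DC:
  Y(R1) = 0.9009 S between n3,n6
  Y(R2) = 0.1949 S between n8,n6
  Y(R3) = 0.005525 S between n9,n4
  Y(R4) = 0.002114 S between n3,n0
  Y(R5) = 0.05495 S between n4,n2
  Y(R6) = 0.01934 S between n2,n0
  Y(R7) = 0.04831 S between n9,n4
  Y(R8) = 0.001786 S between n5,n0
  Y(R9) = 0.0001117 S between n7,n8
  Y(R10) = 0.7752 S between n7,n9
  Y(R11) = 0.1397 S between n8,n4
  Y(R12) = 0.003759 S between n7,n5
  Y(R13) = 0.9615 S between n6,n5
  Y(R14) = 0.01698 S between n4,n1
  Y(R15) = 0.0001789 S between n4,n5
  Y(R16) = 0.0004464 S between n0,n2
  Y(R17) = 0.002564 S between n4,n3
  Y(R18) = 0.3344 S between n5,n9
  Y(R19) = 0.001135 S between n5,n1
  Iext: injects 0.55 A into n3 (from n5)
Assemble and solve the 9×9 MNA system:
  V(n1)=-0.07779  V(n2)=-0.04013  V(n3)=0.7345  V(n4)=-0.05458  V(n5)=-0.4249  V(n6)=0.1279  V(n7)=-0.3741  V(n8)=0.05162  V(n9)=-0.3739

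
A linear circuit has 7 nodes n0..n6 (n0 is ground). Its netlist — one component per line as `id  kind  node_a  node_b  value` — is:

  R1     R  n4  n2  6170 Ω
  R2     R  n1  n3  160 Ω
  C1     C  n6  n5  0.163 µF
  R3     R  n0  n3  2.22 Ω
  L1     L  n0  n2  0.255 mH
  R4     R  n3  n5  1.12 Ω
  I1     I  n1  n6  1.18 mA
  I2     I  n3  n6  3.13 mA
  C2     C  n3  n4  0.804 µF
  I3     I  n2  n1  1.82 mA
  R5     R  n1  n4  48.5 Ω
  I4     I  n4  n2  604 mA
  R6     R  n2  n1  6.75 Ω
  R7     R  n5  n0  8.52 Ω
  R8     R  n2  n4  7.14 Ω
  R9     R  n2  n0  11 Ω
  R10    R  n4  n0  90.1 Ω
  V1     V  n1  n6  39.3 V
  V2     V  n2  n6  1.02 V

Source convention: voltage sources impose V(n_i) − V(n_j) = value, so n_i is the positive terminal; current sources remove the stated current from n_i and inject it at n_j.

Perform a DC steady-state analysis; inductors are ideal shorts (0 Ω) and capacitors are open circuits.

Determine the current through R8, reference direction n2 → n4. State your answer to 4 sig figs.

-0.1509 A

Element admittances at DC:
  Y(R1) = 0.0001621 S between n4,n2
  Y(R2) = 0.006250 S between n1,n3
  Y(C1) = 0.000 S between n6,n5
  Y(R3) = 0.4505 S between n0,n3
  L1: short n0↔n2 (DC inductor)
  Y(R4) = 0.8929 S between n3,n5
  I1: injects 0.00118 A into n6 (from n1)
  I2: injects 0.00313 A into n6 (from n3)
  Y(C2) = 0.000 S between n3,n4
  I3: injects 0.00182 A into n1 (from n2)
  Y(R5) = 0.02062 S between n1,n4
  I4: injects 0.604 A into n2 (from n4)
  Y(R6) = 0.1481 S between n2,n1
  Y(R7) = 0.1174 S between n5,n0
  Y(R8) = 0.1401 S between n2,n4
  Y(R9) = 0.09091 S between n2,n0
  Y(R10) = 0.01110 S between n4,n0
  V1: constraint V(n1)−V(n6) = 39.3
  V2: constraint V(n2)−V(n6) = 1.02
Assemble and solve the 9×9 MNA system:
  V(n1)=38.28  V(n2)=0.000  V(n3)=0.4213  V(n4)=1.078  V(n5)=0.3724  V(n6)=-1.020
  i(L1)=0.2454  i(V1)=-6.674  i(V2)=6.670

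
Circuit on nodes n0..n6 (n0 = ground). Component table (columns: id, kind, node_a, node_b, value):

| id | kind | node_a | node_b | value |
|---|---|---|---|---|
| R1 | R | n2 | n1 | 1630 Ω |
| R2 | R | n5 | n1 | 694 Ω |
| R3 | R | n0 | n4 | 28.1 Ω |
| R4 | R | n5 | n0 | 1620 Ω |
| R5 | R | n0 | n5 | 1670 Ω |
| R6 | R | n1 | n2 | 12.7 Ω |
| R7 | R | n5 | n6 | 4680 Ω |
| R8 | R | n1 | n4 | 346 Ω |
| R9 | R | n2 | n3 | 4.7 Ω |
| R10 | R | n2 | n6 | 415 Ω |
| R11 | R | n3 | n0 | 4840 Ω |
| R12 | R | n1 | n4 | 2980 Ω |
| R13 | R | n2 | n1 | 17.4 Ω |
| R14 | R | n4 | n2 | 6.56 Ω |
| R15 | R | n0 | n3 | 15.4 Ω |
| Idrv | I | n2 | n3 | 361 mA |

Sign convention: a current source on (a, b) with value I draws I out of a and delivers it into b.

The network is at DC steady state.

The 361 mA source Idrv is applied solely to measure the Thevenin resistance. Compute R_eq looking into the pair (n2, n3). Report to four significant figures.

Element admittances at DC:
  Y(R1) = 0.0006135 S between n2,n1
  Y(R2) = 0.001441 S between n5,n1
  Y(R3) = 0.03559 S between n0,n4
  Y(R4) = 0.0006173 S between n5,n0
  Y(R5) = 0.0005988 S between n0,n5
  Y(R6) = 0.07874 S between n1,n2
  Y(R7) = 0.0002137 S between n5,n6
  Y(R8) = 0.002890 S between n1,n4
  Y(R9) = 0.2128 S between n2,n3
  Y(R10) = 0.002410 S between n2,n6
  Y(R11) = 0.0002066 S between n3,n0
  Y(R12) = 0.0003356 S between n1,n4
  Y(R13) = 0.05747 S between n2,n1
  Y(R14) = 0.1524 S between n4,n2
  Y(R15) = 0.06494 S between n0,n3
  Idrv: injects 0.361 A into n3 (from n2)
Assemble and solve the 6×6 MNA system:
  V(n1)=-1.055  V(n2)=-1.064  V(n3)=0.4844  V(n4)=-0.8659  V(n5)=-0.6059  V(n6)=-1.027

R_eq = 4.289 Ω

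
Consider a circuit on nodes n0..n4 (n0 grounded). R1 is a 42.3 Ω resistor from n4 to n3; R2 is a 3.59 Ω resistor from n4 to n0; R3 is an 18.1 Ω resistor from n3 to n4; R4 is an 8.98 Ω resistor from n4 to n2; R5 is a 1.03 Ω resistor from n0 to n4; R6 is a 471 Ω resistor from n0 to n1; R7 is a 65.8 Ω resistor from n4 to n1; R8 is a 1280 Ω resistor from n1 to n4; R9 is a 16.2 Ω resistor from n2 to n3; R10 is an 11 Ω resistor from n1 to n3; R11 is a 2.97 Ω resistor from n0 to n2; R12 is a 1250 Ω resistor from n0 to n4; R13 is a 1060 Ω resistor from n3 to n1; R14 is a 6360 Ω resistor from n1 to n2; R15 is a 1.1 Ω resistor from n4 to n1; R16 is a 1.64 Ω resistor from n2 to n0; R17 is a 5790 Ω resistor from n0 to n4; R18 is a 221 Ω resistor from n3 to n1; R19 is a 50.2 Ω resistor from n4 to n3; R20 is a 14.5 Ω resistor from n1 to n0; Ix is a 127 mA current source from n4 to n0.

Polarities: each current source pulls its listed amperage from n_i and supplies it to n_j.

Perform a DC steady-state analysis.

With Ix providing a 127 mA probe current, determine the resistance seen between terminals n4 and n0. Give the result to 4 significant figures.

R_eq = 0.6900 Ω

Apply KCL at each of the 4 non-ground nodes and solve the resulting linear system.
Node n1: branches {R6, R7, R8, R10, R13, R14, R15, R18, R20} → V_1 = -0.08007
Node n2: branches {R4, R9, R11, R14, R16} → V_2 = -0.01240
Node n3: branches {R1, R3, R9, R10, R13, R18, R19} → V_3 = -0.06672
Node n4: branches {R1, R2, R3, R4, R5, R7, R8, R12, R15, R17, R19, Ix} → V_4 = -0.08763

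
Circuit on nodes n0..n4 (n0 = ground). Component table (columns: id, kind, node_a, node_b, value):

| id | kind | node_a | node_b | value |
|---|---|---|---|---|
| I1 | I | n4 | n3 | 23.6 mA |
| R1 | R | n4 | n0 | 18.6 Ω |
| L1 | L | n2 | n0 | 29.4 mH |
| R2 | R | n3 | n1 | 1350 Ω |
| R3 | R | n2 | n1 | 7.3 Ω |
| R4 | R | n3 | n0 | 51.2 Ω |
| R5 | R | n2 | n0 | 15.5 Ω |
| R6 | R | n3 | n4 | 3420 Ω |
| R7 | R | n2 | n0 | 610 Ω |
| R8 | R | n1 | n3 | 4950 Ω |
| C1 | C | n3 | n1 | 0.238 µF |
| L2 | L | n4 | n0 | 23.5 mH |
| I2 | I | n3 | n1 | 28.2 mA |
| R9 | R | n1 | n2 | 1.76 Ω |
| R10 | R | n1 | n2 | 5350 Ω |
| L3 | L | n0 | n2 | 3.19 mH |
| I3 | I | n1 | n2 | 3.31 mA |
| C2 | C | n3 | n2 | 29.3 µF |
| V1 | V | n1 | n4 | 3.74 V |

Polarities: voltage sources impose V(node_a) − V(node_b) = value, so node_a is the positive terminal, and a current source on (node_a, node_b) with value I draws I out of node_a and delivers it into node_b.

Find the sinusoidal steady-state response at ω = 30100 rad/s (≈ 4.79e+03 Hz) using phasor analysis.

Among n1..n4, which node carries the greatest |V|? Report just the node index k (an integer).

4

Element admittances at ω=30100 rad/s:
  I1: injects 0.0236 A into n3 (from n4)
  Y(R1) = 0.05376+0.000j S between n4,n0
  Y(L1) = 0.000-0.001130j S between n2,n0
  Y(R2) = 0.0007407+0.000j S between n3,n1
  Y(R3) = 0.1370+0.000j S between n2,n1
  Y(R4) = 0.01953+0.000j S between n3,n0
  Y(R5) = 0.06452+0.000j S between n2,n0
  Y(R6) = 0.0002924+0.000j S between n3,n4
  Y(R7) = 0.001639+0.000j S between n2,n0
  Y(R8) = 0.0002020+0.000j S between n1,n3
  Y(C1) = 0.000+0.007164j S between n3,n1
  Y(L2) = 0.000-0.001414j S between n4,n0
  I2: injects 0.0282 A into n1 (from n3)
  Y(R9) = 0.5682+0.000j S between n1,n2
  Y(R10) = 0.0001869+0.000j S between n1,n2
  Y(L3) = 0.000-0.01041j S between n0,n2
  I3: injects 0.00331 A into n2 (from n1)
  Y(C2) = 0.000+0.8819j S between n3,n2
  V1: constraint V(n1)−V(n4) = 3.74
Assemble and solve the 5×5 MNA system:
  V(n1)=1.538+0.07849j  V(n2)=1.368+0.09054j  V(n3)=1.367+0.1266j  V(n4)=-2.202+0.07849j
  i(V1)=-0.09570+0.007318j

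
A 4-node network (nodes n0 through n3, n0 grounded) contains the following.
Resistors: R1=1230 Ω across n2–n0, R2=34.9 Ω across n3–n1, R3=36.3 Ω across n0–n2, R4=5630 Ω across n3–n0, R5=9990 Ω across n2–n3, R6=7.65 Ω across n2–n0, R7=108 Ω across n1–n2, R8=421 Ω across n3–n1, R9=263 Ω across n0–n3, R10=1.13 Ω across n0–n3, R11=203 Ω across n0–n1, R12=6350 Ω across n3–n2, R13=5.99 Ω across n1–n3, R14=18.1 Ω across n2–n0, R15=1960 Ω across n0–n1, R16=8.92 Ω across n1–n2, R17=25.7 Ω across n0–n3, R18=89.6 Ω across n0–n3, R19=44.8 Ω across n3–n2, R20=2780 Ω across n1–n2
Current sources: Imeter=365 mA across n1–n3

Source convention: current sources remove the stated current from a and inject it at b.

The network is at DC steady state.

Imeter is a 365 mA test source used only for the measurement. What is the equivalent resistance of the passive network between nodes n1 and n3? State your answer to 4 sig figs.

Apply KCL at each of the 3 non-ground nodes and solve the resulting linear system.
Node n1: branches {R2, R7, R8, R11, R13, R15, R16, R20, Imeter} → V_1 = -1.214
Node n2: branches {R1, R3, R5, R6, R7, R12, R14, R16, R19, R20} → V_2 = -0.4057
Node n3: branches {R2, R4, R5, R8, R9, R10, R12, R13, R17, R18, R19, Imeter} → V_3 = 0.09963

R_eq = 3.599 Ω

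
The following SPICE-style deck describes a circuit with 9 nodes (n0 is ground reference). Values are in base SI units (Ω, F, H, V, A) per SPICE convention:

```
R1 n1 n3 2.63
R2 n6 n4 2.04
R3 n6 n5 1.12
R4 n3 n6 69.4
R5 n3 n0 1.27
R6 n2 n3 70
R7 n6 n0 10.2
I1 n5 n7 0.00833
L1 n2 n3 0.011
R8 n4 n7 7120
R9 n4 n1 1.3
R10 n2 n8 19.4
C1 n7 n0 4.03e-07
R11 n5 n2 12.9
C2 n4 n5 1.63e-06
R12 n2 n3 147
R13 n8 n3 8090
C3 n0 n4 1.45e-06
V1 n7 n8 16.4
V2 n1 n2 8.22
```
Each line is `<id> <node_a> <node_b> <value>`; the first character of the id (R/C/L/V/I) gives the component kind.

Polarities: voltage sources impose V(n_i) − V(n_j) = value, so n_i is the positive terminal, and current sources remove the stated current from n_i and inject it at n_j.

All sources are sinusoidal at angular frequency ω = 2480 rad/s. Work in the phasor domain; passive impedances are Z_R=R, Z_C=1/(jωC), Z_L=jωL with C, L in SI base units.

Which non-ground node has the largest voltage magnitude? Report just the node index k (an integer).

Element admittances at ω=2480 rad/s:
  Y(R1) = 0.3802+0.000j S between n1,n3
  Y(R2) = 0.4902+0.000j S between n6,n4
  Y(R3) = 0.8929+0.000j S between n6,n5
  Y(R4) = 0.01441+0.000j S between n3,n6
  Y(R5) = 0.7874+0.000j S between n3,n0
  Y(R6) = 0.01429+0.000j S between n2,n3
  Y(R7) = 0.09804+0.000j S between n6,n0
  I1: injects 0.00833 A into n7 (from n5)
  Y(L1) = 0.000-0.03666j S between n2,n3
  Y(R8) = 0.0001404+0.000j S between n4,n7
  Y(R9) = 0.7692+0.000j S between n4,n1
  Y(R10) = 0.05155+0.000j S between n2,n8
  Y(C1) = 0.000+0.0009994j S between n7,n0
  Y(R11) = 0.07752+0.000j S between n5,n2
  Y(C2) = 0.000+0.004042j S between n4,n5
  Y(R12) = 0.006803+0.000j S between n2,n3
  Y(R13) = 0.0001236+0.000j S between n8,n3
  Y(C3) = 0.000+0.003596j S between n0,n4
  V1: constraint V(n7)−V(n8) = 16.4
  V2: constraint V(n1)−V(n2) = 8.22
Assemble and solve the 10×10 MNA system:
  V(n1)=0.7466-0.5553j  V(n2)=-7.473-0.5553j  V(n3)=0.07822+0.03977j  V(n4)=0.2006-0.5074j  V(n5)=-1.207-0.4242j  V(n6)=-0.6542-0.4192j  V(n7)=9.068-0.7286j  V(n8)=-7.332-0.7286j
  i(V1)=0.006356-0.009032j  i(V2)=-0.6741+0.2630j

7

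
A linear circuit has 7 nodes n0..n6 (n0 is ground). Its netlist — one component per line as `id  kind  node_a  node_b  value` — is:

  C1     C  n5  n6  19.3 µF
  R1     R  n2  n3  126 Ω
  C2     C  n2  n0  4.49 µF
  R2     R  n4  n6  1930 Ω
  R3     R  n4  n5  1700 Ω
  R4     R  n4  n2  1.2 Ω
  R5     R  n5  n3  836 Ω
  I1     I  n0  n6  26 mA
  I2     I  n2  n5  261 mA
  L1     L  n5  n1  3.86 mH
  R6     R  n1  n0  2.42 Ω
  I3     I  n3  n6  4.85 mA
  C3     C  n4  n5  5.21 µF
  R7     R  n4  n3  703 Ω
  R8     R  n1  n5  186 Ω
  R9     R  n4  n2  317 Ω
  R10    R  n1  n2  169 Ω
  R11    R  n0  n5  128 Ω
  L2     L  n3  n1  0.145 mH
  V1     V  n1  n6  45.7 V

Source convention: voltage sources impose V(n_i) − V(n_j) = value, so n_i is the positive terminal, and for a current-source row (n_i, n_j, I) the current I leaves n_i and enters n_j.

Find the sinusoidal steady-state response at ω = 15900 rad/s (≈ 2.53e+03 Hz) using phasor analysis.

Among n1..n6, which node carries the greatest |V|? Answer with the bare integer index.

Element admittances at ω=15900 rad/s:
  Y(C1) = 0.000+0.3069j S between n5,n6
  Y(R1) = 0.007937+0.000j S between n2,n3
  Y(C2) = 0.000+0.07139j S between n2,n0
  Y(R2) = 0.0005181+0.000j S between n4,n6
  Y(R3) = 0.0005882+0.000j S between n4,n5
  Y(R4) = 0.8333+0.000j S between n4,n2
  Y(R5) = 0.001196+0.000j S between n5,n3
  I1: injects 0.026 A into n6 (from n0)
  I2: injects 0.261 A into n5 (from n2)
  Y(L1) = 0.000-0.01629j S between n5,n1
  Y(R6) = 0.4132+0.000j S between n1,n0
  I3: injects 0.00485 A into n6 (from n3)
  Y(C3) = 0.000+0.08284j S between n4,n5
  Y(R7) = 0.001422+0.000j S between n4,n3
  Y(R8) = 0.005376+0.000j S between n1,n5
  Y(R9) = 0.003155+0.000j S between n4,n2
  Y(R10) = 0.005917+0.000j S between n1,n2
  Y(R11) = 0.007812+0.000j S between n0,n5
  Y(L2) = 0.000-0.4337j S between n3,n1
  V1: constraint V(n1)−V(n6) = 45.7
Assemble and solve the 7×7 MNA system:
  V(n1)=0.9850+3.794j  V(n2)=-22.00+0.7794j  V(n3)=1.051+3.167j  V(n4)=-22.13-1.142j  V(n5)=-41.65+0.3472j  V(n6)=-44.71+3.794j
  i(V1)=-1.100-0.9379j

6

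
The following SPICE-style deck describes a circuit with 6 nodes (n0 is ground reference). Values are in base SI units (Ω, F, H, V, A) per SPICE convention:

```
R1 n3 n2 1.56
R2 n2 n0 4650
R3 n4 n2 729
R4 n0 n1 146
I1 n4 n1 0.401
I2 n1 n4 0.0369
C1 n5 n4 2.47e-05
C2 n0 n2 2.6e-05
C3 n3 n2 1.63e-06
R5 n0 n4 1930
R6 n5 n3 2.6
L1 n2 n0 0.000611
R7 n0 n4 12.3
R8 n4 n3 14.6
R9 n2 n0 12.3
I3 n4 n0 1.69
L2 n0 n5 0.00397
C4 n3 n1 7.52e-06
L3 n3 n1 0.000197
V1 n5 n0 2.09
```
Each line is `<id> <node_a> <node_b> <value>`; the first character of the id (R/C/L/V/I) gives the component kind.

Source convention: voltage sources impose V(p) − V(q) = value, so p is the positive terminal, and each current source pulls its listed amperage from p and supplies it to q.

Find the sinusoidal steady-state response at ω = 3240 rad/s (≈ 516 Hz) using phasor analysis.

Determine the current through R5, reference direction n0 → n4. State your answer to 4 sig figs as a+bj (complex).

0.005097-0.003456j A

Element admittances at ω=3240 rad/s:
  Y(R1) = 0.6410+0.000j S between n3,n2
  Y(R2) = 0.0002151+0.000j S between n2,n0
  Y(R3) = 0.001372+0.000j S between n4,n2
  Y(R4) = 0.006849+0.000j S between n0,n1
  I1: injects 0.401 A into n1 (from n4)
  I2: injects 0.0369 A into n4 (from n1)
  Y(C1) = 0.000+0.08003j S between n5,n4
  Y(C2) = 0.000+0.08424j S between n0,n2
  Y(C3) = 0.000+0.005281j S between n3,n2
  Y(R5) = 0.0005181+0.000j S between n0,n4
  Y(R6) = 0.3846+0.000j S between n5,n3
  Y(L1) = 0.000-0.5051j S between n2,n0
  Y(R7) = 0.08130+0.000j S between n0,n4
  Y(R8) = 0.06849+0.000j S between n4,n3
  Y(R9) = 0.08130+0.000j S between n2,n0
  I3: injects 1.69 A into n0 (from n4)
  Y(L2) = 0.000-0.07774j S between n0,n5
  Y(C4) = 0.000+0.02436j S between n3,n1
  Y(L3) = 0.000-1.567j S between n3,n1
  V1: constraint V(n5)−V(n0) = 2.09
Assemble and solve the 6×6 MNA system:
  V(n1)=0.4156+1.056j  V(n2)=-0.06598+0.7058j  V(n3)=0.4109+0.8222j  V(n4)=-9.838+6.671j  V(n5)=2.090+0.000j
  i(V1)=-1.180-0.4758j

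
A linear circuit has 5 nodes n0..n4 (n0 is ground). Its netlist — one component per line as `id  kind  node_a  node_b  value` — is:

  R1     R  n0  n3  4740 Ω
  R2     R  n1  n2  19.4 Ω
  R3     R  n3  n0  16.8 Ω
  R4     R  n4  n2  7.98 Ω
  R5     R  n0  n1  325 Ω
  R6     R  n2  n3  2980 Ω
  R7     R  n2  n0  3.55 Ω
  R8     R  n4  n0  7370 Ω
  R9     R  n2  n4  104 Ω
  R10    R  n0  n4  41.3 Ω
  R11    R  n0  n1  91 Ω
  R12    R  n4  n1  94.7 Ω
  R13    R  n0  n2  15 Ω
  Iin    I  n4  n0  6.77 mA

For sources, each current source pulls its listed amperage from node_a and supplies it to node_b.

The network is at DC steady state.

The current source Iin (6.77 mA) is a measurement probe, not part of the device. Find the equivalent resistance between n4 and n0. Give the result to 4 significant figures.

Element admittances at DC:
  Y(R1) = 0.0002110 S between n0,n3
  Y(R2) = 0.05155 S between n1,n2
  Y(R3) = 0.05952 S between n3,n0
  Y(R4) = 0.1253 S between n4,n2
  Y(R5) = 0.003077 S between n0,n1
  Y(R6) = 0.0003356 S between n2,n3
  Y(R7) = 0.2817 S between n2,n0
  Y(R8) = 0.0001357 S between n4,n0
  Y(R9) = 0.009615 S between n2,n4
  Y(R10) = 0.02421 S between n0,n4
  Y(R11) = 0.01099 S between n0,n1
  Y(R12) = 0.01056 S between n4,n1
  Y(R13) = 0.06667 S between n0,n2
  Iin: injects 0.00677 A into n0 (from n4)
Assemble and solve the 4×4 MNA system:
  V(n1)=-0.01749  V(n2)=-0.01502  V(n3)=-8.389e-05  V(n4)=-0.05288

R_eq = 7.811 Ω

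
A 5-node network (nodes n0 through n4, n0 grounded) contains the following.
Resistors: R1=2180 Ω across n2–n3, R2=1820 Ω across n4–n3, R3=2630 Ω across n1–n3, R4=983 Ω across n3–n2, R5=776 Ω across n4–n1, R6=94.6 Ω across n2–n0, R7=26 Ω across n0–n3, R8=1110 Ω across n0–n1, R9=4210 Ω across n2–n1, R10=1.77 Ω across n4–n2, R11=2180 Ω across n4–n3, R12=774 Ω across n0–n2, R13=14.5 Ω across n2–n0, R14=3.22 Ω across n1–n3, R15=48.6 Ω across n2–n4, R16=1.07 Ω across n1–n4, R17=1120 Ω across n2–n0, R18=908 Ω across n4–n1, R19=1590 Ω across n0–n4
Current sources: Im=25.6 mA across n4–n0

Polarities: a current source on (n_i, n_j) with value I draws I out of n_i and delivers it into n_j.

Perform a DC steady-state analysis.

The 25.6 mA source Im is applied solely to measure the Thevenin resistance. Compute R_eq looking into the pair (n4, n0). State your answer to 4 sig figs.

Element admittances at DC:
  Y(R1) = 0.0004587 S between n2,n3
  Y(R2) = 0.0005495 S between n4,n3
  Y(R3) = 0.0003802 S between n1,n3
  Y(R4) = 0.001017 S between n3,n2
  Y(R5) = 0.001289 S between n4,n1
  Y(R6) = 0.01057 S between n2,n0
  Y(R7) = 0.03846 S between n0,n3
  Y(R8) = 0.0009009 S between n0,n1
  Y(R9) = 0.0002375 S between n2,n1
  Y(R10) = 0.5650 S between n4,n2
  Y(R11) = 0.0004587 S between n4,n3
  Y(R12) = 0.001292 S between n0,n2
  Y(R13) = 0.06897 S between n2,n0
  Y(R14) = 0.3106 S between n1,n3
  Y(R15) = 0.02058 S between n2,n4
  Y(R16) = 0.9346 S between n1,n4
  Y(R17) = 0.0008929 S between n2,n0
  Y(R18) = 0.001101 S between n4,n1
  Y(R19) = 0.0006289 S between n0,n4
  Im: injects 0.0256 A into n0 (from n4)
Assemble and solve the 4×4 MNA system:
  V(n1)=-0.2323  V(n2)=-0.2115  V(n3)=-0.2069  V(n4)=-0.2410

R_eq = 9.414 Ω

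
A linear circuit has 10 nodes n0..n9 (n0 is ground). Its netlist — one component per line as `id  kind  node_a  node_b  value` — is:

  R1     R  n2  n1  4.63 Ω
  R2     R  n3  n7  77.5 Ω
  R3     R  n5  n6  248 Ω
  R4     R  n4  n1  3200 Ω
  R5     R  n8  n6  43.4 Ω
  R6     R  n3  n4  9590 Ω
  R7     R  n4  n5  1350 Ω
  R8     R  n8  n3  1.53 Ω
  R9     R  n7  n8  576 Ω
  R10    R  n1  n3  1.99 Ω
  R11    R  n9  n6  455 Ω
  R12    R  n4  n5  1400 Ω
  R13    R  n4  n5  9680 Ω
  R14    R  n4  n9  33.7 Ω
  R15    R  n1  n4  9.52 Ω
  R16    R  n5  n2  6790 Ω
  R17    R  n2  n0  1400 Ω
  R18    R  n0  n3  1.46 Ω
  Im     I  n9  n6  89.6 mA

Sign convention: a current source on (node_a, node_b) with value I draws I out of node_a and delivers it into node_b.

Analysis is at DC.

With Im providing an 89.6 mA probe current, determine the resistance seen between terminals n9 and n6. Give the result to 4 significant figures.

MNA unknowns: 9 node voltages V₁..V_9
R1: Y=0.2160 on G[2,1]
R2: Y=0.01290 on G[3,7]
R3: Y=0.004032 on G[5,6]
R4: Y=0.0003125 on G[4,1]
R5: Y=0.02304 on G[8,6]
R6: Y=0.0001043 on G[3,4]
R7: Y=0.0007407 on G[4,5]
R8: Y=0.6536 on G[8,3]
R9: Y=0.001736 on G[7,8]
R10: Y=0.5025 on G[1,3]
R11: Y=0.002198 on G[9,6]
R12: Y=0.0007143 on G[4,5]
R13: Y=0.0001033 on G[4,5]
R14: Y=0.02967 on G[4,9]
R15: Y=0.1050 on G[1,4]
R16: Y=0.0001473 on G[5,2]
R17: Y=0.0007143 on G[2,0]
R18: Y=0.6849 on G[0,3]
Im: z[9]−=0.0896, z[6]+=0.0896
solve → V1=-0.1399, V2=-0.1380, V3=0.0001439, V4=-0.8119, V5=2.004, V6=3.171, V7=0.01292, V8=0.1079, V9=-3.349

R_eq = 72.76 Ω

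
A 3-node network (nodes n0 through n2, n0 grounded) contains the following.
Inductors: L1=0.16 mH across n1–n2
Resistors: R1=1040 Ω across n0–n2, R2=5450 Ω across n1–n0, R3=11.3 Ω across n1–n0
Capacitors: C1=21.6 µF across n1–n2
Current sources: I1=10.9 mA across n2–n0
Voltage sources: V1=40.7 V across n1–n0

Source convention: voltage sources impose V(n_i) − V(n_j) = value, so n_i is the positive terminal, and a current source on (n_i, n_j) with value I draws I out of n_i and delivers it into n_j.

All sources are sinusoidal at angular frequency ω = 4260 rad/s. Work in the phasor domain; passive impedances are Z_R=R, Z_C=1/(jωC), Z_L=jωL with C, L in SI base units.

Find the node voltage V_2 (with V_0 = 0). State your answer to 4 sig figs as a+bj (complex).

MNA unknowns: 2 node voltages V₁..V_2 plus 1 source current (V1)
L1: Y=0.000-1.467j on G[1,2]
R1: Y=0.0009615+0.000j on G[0,2]
C1: Y=0.000+0.09202j on G[1,2]
R2: Y=0.0001835+0.000j on G[1,0]
I1: z[2]−=0.0109, z[0]+=0.0109
R3: Y=0.08850+0.000j on G[1,0]
V1: row V1−V0=40.7, i_V1 at 1,0
solve → V1=40.70+0.000j, V2=40.70-0.03639j
aux → i_V1=-3.659+3.499e-05j

40.70-0.03639j V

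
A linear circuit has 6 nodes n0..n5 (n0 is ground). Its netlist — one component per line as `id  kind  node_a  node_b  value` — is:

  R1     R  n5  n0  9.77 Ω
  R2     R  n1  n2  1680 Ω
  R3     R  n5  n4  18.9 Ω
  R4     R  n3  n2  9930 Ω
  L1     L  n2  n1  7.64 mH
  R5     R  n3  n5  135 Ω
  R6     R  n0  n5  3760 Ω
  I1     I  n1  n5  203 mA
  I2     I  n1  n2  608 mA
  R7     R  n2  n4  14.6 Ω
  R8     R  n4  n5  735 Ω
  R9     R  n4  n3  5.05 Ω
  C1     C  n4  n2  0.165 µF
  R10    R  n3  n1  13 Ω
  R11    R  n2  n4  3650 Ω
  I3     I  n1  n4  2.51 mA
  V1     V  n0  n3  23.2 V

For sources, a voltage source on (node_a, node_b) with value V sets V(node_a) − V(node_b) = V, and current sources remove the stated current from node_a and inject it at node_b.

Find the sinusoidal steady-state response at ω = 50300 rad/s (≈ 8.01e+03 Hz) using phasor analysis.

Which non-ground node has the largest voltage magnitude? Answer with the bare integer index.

1

MNA unknowns: 5 node voltages V₁..V_5 plus 1 source current (V1)
R1: Y=0.1024+0.000j on G[5,0]
R2: Y=0.0005952+0.000j on G[1,2]
R3: Y=0.05291+0.000j on G[5,4]
R4: Y=0.0001007+0.000j on G[3,2]
L1: Y=0.000-0.002602j on G[2,1]
R5: Y=0.007407+0.000j on G[3,5]
R6: Y=0.0002660+0.000j on G[0,5]
I1: z[1]−=0.203, z[5]+=0.203
I2: z[1]−=0.608, z[2]+=0.608
R7: Y=0.06849+0.000j on G[2,4]
R8: Y=0.001361+0.000j on G[4,5]
R9: Y=0.1980+0.000j on G[4,3]
C1: Y=0.000+0.008299j on G[4,2]
R10: Y=0.07692+0.000j on G[3,1]
R11: Y=0.0002740+0.000j on G[2,4]
I3: z[1]−=0.00251, z[4]+=0.00251
V1: row V0−V3=23.2, i_V1 at 0,3
solve → V1=-33.55-0.8400j, V2=-8.482+0.1827j, V3=-23.20+0.000j, V4=-17.03+0.2756j, V5=-5.437+0.09105j
aux → i_V1=-0.5580+0.009343j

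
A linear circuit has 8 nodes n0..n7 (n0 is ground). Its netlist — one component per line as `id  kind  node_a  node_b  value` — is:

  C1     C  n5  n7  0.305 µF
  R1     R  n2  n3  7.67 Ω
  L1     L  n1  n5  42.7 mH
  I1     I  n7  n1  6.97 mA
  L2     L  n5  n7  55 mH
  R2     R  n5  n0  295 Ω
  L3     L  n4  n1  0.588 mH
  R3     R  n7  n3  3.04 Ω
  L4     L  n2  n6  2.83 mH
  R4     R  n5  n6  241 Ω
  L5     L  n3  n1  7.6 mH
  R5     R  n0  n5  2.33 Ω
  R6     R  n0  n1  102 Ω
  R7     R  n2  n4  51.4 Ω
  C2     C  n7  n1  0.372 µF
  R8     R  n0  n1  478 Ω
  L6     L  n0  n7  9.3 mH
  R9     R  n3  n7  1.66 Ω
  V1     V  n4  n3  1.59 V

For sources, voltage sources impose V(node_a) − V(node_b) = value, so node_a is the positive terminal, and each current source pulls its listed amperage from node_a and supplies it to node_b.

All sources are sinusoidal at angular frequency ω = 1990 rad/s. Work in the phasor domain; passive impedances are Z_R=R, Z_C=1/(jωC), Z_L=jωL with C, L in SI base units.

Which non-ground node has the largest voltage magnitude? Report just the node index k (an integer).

Apply KCL at each of the 7 non-ground nodes and solve the resulting linear system.
Node n1: branches {L1, I1, L3, L5, R6, C2, R8} → V_1 = 1.184-0.1844j
Node n2: branches {R1, L4, R7} → V_2 = -0.06720-0.1747j
Node n3: branches {R1, R3, L5, R9, V1} → V_3 = -0.2754-0.1787j
Node n4: branches {L3, R7, V1} → V_4 = 1.315-0.1787j
Node n5: branches {C1, L1, L2, R2, R4, R5} → V_5 = -0.008128-0.02866j
Node n6: branches {L4, R4} → V_6 = -0.07058-0.1732j
Node n7: branches {C1, I1, L2, R3, C2, L6, R9} → V_7 = -0.2700-0.1956j
Source currents: i(V1)=-0.03178+0.1117j

4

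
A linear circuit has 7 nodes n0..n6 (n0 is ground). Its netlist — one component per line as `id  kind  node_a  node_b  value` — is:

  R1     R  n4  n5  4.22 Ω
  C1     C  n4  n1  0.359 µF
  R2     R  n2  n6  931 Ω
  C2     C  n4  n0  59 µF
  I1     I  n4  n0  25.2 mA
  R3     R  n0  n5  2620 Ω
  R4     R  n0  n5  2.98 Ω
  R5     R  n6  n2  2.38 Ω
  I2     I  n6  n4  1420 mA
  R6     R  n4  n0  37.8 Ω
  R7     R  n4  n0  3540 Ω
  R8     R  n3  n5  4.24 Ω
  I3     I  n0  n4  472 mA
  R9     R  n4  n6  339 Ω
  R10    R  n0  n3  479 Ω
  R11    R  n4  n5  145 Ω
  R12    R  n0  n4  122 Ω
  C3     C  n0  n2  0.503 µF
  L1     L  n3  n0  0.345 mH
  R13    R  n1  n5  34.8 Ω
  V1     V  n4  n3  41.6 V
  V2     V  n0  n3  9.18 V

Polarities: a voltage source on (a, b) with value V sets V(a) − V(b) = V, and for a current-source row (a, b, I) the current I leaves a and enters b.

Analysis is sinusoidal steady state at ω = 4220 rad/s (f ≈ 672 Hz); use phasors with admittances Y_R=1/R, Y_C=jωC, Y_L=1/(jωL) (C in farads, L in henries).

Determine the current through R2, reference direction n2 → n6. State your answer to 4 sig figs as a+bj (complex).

Element admittances at ω=4220 rad/s:
  Y(R1) = 0.2370+0.000j S between n4,n5
  Y(C1) = 0.000+0.001515j S between n4,n1
  Y(R2) = 0.001074+0.000j S between n2,n6
  Y(C2) = 0.000+0.2490j S between n4,n0
  I1: injects 0.0252 A into n0 (from n4)
  Y(R3) = 0.0003817+0.000j S between n0,n5
  Y(R4) = 0.3356+0.000j S between n0,n5
  Y(R5) = 0.4202+0.000j S between n6,n2
  I2: injects 1.42 A into n4 (from n6)
  Y(R6) = 0.02646+0.000j S between n4,n0
  Y(R7) = 0.0002825+0.000j S between n4,n0
  Y(R8) = 0.2358+0.000j S between n3,n5
  I3: injects 0.472 A into n4 (from n0)
  Y(R9) = 0.002950+0.000j S between n4,n6
  Y(R10) = 0.002088+0.000j S between n0,n3
  Y(R11) = 0.006897+0.000j S between n4,n5
  Y(R12) = 0.008197+0.000j S between n0,n4
  Y(C3) = 0.000+0.002123j S between n0,n2
  Y(L1) = 0.000-0.6869j S between n3,n0
  Y(R13) = 0.02874+0.000j S between n1,n5
  V1: constraint V(n4)−V(n3) = 41.6
  V2: constraint V(n0)−V(n3) = 9.18
Assemble and solve the 8×8 MNA system:
  V(n1)=7.114+1.381j  V(n2)=-294.4+213.3j  V(n3)=-9.180+0.000j  V(n4)=32.42+0.000j  V(n5)=7.041+0.04700j  V(n6)=-295.5+211.8j
  i(V1)=-6.424-7.474j  i(V2)=2.579+13.77j

0.001155+0.001593j A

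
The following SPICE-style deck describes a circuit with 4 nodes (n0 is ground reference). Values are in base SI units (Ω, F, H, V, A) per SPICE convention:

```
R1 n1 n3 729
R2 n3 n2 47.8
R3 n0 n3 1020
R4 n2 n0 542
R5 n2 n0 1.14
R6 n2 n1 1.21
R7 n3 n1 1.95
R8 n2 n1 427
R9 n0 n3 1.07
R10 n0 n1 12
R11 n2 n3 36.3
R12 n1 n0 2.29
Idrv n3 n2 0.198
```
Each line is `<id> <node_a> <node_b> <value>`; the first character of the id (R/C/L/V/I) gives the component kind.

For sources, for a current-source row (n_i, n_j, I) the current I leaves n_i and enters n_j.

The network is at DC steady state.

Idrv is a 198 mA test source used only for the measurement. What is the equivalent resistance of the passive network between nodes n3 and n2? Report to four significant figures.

R_eq = 1.213 Ω

Apply KCL at each of the 3 non-ground nodes and solve the resulting linear system.
Node n1: branches {R1, R6, R7, R8, R10, R12} → V_1 = 0.01904
Node n2: branches {R2, R4, R5, R6, R8, R11, Idrv} → V_2 = 0.1184
Node n3: branches {R1, R2, R3, R7, R9, R11, Idrv} → V_3 = -0.1218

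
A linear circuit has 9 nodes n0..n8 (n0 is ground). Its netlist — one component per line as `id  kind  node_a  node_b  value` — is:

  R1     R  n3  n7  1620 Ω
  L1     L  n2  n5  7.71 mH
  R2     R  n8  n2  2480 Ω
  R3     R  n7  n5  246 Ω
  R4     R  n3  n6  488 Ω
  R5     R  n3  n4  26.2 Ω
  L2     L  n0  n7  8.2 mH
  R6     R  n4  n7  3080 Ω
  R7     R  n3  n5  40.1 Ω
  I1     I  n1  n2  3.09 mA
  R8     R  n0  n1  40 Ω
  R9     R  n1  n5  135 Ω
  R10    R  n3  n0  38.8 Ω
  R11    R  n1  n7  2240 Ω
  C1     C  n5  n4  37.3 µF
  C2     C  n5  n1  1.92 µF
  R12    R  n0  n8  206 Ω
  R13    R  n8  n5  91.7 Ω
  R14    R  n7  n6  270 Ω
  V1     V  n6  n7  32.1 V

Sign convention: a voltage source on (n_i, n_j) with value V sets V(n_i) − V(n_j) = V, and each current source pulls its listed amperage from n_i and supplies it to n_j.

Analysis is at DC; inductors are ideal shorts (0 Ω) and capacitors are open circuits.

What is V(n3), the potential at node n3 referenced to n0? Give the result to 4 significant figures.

Apply KCL at each of the 8 non-ground nodes and solve the resulting linear system.
Node n1: branches {I1, R8, R9, R11, C2} → V_1 = 0.1856
Node n2: branches {L1, R2, I1} → V_2 = 1.240
Node n3: branches {R1, R4, R5, R7, R10} → V_3 = 1.801
Node n4: branches {R5, R6, C1} → V_4 = 1.786
Node n5: branches {L1, R3, R7, R9, C1, C2, R13} → V_5 = 1.240
Node n6: branches {R4, R14, V1} → V_6 = 32.10
Node n7: branches {R1, R3, L2, R6, R11, R14, V1} → V_7 = 0.000
Node n8: branches {R2, R12, R13} → V_8 = 0.8679
Source currents: i(L1)=0.002940, i(L2)=0.05527, i(V1)=-0.1810

1.801 V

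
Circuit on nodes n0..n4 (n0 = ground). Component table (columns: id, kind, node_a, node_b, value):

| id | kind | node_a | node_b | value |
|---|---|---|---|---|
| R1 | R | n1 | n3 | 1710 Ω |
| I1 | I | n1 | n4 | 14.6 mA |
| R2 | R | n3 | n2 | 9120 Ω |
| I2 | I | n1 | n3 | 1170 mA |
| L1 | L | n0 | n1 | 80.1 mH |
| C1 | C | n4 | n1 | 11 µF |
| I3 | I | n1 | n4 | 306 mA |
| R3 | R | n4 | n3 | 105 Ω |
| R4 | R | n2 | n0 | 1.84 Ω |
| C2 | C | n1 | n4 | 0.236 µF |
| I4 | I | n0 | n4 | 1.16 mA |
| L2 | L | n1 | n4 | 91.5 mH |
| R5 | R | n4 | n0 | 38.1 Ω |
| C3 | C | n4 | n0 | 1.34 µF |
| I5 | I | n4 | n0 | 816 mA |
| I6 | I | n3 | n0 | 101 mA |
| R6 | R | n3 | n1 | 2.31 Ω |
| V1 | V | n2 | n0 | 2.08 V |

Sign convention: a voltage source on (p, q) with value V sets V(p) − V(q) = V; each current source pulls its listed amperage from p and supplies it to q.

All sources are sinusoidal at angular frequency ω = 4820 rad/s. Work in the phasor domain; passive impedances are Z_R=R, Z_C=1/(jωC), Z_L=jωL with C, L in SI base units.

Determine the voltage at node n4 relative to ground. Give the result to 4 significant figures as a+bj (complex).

Apply KCL at each of the 4 non-ground nodes and solve the resulting linear system.
Node n1: branches {R1, I1, I2, L1, C1, I3, C2, L2, R6} → V_1 = -38.35+13.27j
Node n2: branches {R2, R4, V1} → V_2 = 2.080+0.000j
Node n3: branches {R1, R2, I2, R3, I6, R6} → V_3 = -35.85+13.08j
Node n4: branches {I1, C1, I3, R3, C2, I4, L2, R5, C3, I5} → V_4 = -34.88+4.743j
Source currents: i(V1)=-1.135+0.001435j

-34.88+4.743j V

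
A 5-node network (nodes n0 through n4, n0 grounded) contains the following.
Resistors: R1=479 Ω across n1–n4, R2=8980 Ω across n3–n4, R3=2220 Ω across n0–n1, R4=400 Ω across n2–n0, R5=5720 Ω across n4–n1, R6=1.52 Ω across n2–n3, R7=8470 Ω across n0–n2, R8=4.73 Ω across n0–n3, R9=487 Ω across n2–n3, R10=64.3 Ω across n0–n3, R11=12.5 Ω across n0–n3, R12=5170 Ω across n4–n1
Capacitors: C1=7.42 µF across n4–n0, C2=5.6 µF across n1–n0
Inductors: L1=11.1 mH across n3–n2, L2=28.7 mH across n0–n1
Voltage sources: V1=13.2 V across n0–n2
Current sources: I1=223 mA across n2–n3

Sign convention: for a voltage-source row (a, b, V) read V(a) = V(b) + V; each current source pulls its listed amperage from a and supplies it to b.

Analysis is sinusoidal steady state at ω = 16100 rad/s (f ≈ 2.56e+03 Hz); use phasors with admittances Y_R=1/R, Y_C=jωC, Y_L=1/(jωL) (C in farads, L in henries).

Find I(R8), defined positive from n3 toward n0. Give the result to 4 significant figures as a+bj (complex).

Apply KCL at each of the 4 non-ground nodes and solve the resulting linear system.
Node n1: branches {R1, R3, C2, R5, L2, R12} → V_1 = 0.0002278+1.175e-05j
Node n2: branches {R4, R6, R7, L1, R9, V1, I1} → V_2 = -13.20+0.000j
Node n3: branches {R2, R6, L1, R8, R9, R10, R11, I1} → V_3 = -8.778+0.02559j
Node n4: branches {R1, R2, C1, R5, R12} → V_4 = -0.0001516+0.008175j
Source currents: i(V1)=-2.730+0.007857j

-1.856+0.005410j A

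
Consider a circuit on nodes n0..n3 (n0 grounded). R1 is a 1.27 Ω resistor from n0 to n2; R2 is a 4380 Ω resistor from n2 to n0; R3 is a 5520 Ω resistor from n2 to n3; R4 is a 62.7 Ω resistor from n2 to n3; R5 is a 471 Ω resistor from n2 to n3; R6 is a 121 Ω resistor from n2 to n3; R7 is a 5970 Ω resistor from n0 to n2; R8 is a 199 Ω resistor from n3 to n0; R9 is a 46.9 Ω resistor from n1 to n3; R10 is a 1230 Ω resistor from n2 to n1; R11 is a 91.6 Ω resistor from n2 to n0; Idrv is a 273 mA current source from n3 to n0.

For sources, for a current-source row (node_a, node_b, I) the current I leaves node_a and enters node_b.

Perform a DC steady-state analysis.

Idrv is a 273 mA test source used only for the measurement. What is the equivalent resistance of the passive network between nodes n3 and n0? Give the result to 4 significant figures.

Apply KCL at each of the 3 non-ground nodes and solve the resulting linear system.
Node n1: branches {R9, R10} → V_1 = -8.379
Node n2: branches {R1, R2, R3, R4, R5, R6, R7, R10, R11} → V_2 = -0.2871
Node n3: branches {R3, R4, R5, R6, R8, R9, Idrv} → V_3 = -8.688

R_eq = 31.82 Ω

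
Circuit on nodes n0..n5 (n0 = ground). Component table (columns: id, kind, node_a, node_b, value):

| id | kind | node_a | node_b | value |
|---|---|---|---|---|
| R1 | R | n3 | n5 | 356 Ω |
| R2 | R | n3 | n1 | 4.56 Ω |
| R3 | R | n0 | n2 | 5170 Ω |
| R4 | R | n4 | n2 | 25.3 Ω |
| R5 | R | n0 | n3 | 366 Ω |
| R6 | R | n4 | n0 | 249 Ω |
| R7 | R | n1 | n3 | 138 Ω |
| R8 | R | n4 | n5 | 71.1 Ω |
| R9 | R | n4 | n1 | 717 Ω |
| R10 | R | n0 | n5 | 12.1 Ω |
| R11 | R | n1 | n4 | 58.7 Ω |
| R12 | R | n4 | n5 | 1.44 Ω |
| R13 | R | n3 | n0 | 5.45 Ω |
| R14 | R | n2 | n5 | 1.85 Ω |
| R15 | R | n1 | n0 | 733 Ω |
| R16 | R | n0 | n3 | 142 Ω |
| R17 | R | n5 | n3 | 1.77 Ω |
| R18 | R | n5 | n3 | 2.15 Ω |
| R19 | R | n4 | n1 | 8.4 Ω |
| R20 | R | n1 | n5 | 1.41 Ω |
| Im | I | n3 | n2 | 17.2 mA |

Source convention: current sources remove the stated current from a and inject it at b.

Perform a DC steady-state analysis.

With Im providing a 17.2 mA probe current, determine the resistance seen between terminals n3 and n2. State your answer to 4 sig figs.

R_eq = 2.511 Ω

Apply KCL at each of the 5 non-ground nodes and solve the resulting linear system.
Node n1: branches {R2, R7, R9, R11, R15, R19, R20} → V_1 = 0.006501
Node n2: branches {R3, R4, R14, Im} → V_2 = 0.03895
Node n3: branches {R1, R2, R5, R7, R13, R16, R17, R18, Im} → V_3 = -0.004250
Node n4: branches {R4, R6, R8, R9, R11, R12, R19} → V_4 = 0.01010
Node n5: branches {R1, R8, R10, R12, R14, R17, R18, R20} → V_5 = 0.009249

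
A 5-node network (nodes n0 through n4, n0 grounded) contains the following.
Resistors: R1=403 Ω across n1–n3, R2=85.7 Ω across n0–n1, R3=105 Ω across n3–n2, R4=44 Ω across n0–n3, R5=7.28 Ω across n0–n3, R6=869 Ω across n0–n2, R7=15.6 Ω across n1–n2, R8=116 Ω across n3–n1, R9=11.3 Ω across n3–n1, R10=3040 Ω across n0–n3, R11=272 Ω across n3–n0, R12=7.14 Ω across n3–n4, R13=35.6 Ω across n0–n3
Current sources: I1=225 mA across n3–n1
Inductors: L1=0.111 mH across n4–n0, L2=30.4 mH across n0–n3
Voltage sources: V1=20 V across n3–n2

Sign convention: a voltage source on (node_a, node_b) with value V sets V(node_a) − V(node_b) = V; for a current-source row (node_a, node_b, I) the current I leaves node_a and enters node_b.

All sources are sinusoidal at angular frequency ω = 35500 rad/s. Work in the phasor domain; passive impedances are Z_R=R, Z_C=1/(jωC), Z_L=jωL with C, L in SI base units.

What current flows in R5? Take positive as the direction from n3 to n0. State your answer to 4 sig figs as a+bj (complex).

0.03967+0.007662j A

MNA unknowns: 4 node voltages V₁..V_4 plus 1 source current (V1)
R1: Y=0.002481+0.000j on G[1,3]
R2: Y=0.01167+0.000j on G[0,1]
R3: Y=0.009524+0.000j on G[3,2]
I1: z[3]−=0.225, z[1]+=0.225
L1: Y=0.000-0.2538j on G[4,0]
R4: Y=0.02273+0.000j on G[0,3]
R5: Y=0.1374+0.000j on G[0,3]
R6: Y=0.001151+0.000j on G[0,2]
R7: Y=0.06410+0.000j on G[1,2]
L2: Y=0.000-0.0009266j on G[0,3]
R8: Y=0.008621+0.000j on G[3,1]
R9: Y=0.08850+0.000j on G[3,1]
R10: Y=0.0003289+0.000j on G[0,3]
R11: Y=0.003676+0.000j on G[3,0]
R12: Y=0.1401+0.000j on G[3,4]
R13: Y=0.02809+0.000j on G[0,3]
V1: row V3−V2=20, i_V1 at 3,2
solve → V1=-5.758+0.05207j, V2=-19.71+0.05578j, V3=0.2888+0.05578j, V4=0.04383+0.1352j
aux → i_V1=-1.108+0.0003021j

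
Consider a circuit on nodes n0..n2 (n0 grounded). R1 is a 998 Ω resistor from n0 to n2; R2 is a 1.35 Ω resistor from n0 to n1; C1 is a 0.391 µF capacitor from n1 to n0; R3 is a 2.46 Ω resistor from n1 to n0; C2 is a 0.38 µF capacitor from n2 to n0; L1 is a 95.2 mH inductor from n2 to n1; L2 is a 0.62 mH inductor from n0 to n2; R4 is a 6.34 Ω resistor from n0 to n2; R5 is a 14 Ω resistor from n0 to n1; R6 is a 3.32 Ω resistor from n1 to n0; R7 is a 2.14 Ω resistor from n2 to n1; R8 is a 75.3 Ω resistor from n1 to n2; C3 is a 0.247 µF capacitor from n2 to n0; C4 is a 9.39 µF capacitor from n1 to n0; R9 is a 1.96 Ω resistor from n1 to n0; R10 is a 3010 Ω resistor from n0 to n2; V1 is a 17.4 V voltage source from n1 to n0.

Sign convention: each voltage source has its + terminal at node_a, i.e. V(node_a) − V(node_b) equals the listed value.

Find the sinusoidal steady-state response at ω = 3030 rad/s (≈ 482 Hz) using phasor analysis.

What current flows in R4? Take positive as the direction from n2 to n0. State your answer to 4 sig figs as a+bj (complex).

1.223+1.006j A

Apply KCL at each of the 2 non-ground nodes and solve the resulting linear system.
Node n1: branches {R2, C1, R3, L1, R5, R6, R7, R8, C4, R9, V1} → V_1 = 17.40+0.000j
Node n2: branches {R1, C2, L1, L2, R4, R7, R8, C3, R10} → V_2 = 7.752+6.376j
Source currents: i(V1)=-39.94+2.582j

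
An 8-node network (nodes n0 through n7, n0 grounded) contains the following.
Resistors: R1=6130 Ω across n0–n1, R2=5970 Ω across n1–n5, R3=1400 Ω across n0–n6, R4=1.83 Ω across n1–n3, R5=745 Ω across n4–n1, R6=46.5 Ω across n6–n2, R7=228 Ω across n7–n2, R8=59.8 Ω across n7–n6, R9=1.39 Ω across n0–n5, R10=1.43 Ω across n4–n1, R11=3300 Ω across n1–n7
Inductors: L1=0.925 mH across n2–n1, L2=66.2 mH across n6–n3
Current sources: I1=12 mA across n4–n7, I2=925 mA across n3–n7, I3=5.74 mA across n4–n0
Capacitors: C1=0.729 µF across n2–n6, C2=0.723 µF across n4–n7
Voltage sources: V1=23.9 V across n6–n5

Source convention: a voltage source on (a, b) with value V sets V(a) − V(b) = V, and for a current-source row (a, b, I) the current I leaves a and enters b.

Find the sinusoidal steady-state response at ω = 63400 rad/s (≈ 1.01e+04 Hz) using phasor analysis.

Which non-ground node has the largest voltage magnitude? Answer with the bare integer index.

2

MNA unknowns: 7 node voltages V₁..V_7 plus 1 source current (V1)
R1: Y=0.0001631+0.000j on G[0,1]
L1: Y=0.000-0.01705j on G[2,1]
R2: Y=0.0001675+0.000j on G[1,5]
I1: z[4]−=0.012, z[7]+=0.012
R3: Y=0.0007143+0.000j on G[0,6]
R4: Y=0.5464+0.000j on G[1,3]
I2: z[3]−=0.925, z[7]+=0.925
R5: Y=0.001342+0.000j on G[4,1]
R6: Y=0.02151+0.000j on G[6,2]
L2: Y=0.000-0.0002383j on G[6,3]
R7: Y=0.004386+0.000j on G[7,2]
R8: Y=0.01672+0.000j on G[7,6]
C1: Y=0.000+0.04622j on G[2,6]
I3: z[4]−=0.00574, z[0]+=0.00574
R9: Y=0.7194+0.000j on G[0,5]
R10: Y=0.6993+0.000j on G[4,1]
R11: Y=0.0003030+0.000j on G[1,7]
C2: Y=0.000+0.04584j on G[4,7]
V1: row V6−V5=23.9, i_V1 at 6,5
solve → V1=10.26+7.506j, V2=28.85+0.7754j, V3=8.565+7.499j, V4=11.75+7.977j, V5=-0.03400-0.001700j, V6=23.87-0.001700j, V7=18.95-15.15j
aux → i_V1=-0.02619-0.002481j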